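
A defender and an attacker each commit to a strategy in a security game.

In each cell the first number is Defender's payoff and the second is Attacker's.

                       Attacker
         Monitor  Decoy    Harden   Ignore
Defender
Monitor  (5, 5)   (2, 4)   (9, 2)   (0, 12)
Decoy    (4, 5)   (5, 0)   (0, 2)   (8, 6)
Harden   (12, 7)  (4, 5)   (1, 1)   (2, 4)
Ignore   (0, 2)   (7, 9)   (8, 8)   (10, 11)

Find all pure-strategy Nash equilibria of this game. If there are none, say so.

Mark each player's best response to every combination of opponents' strategies; a profile where every player is best-responding is a pure Nash equilibrium.
Defender against Monitor: payoffs 5, 4, 12, 0 → best response Harden.
Defender against Decoy: payoffs 2, 5, 4, 7 → best response Ignore.
Defender against Harden: payoffs 9, 0, 1, 8 → best response Monitor.
Defender against Ignore: payoffs 0, 8, 2, 10 → best response Ignore.
Attacker against Monitor: payoffs 5, 4, 2, 12 → best response Ignore.
Attacker against Decoy: payoffs 5, 0, 2, 6 → best response Ignore.
Attacker against Harden: payoffs 7, 5, 1, 4 → best response Monitor.
Attacker against Ignore: payoffs 2, 9, 8, 11 → best response Ignore.
Mutual best responses: (Harden, Monitor); (Ignore, Ignore).

Pure-strategy Nash equilibria: (Harden, Monitor); (Ignore, Ignore)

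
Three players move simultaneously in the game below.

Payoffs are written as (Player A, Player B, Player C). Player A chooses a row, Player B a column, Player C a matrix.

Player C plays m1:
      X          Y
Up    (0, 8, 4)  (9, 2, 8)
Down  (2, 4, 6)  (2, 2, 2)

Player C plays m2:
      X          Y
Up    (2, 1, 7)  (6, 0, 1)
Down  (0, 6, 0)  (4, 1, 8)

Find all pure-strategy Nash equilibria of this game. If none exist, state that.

Mark each player's best response to every combination of opponents' strategies; a profile where every player is best-responding is a pure Nash equilibrium.
Player A against (X, m1): payoffs 0, 2 → best response Down.
Player A against (X, m2): payoffs 2, 0 → best response Up.
Player A against (Y, m1): payoffs 9, 2 → best response Up.
Player A against (Y, m2): payoffs 6, 4 → best response Up.
Player B against (Up, m1): payoffs 8, 2 → best response X.
Player B against (Up, m2): payoffs 1, 0 → best response X.
Player B against (Down, m1): payoffs 4, 2 → best response X.
Player B against (Down, m2): payoffs 6, 1 → best response X.
Player C against (Up, X): payoffs 4, 7 → best response m2.
Player C against (Up, Y): payoffs 8, 1 → best response m1.
Player C against (Down, X): payoffs 6, 0 → best response m1.
Player C against (Down, Y): payoffs 2, 8 → best response m2.
Mutual best responses: (Up, X, m2); (Down, X, m1).

Pure-strategy Nash equilibria: (Up, X, m2), (Down, X, m1)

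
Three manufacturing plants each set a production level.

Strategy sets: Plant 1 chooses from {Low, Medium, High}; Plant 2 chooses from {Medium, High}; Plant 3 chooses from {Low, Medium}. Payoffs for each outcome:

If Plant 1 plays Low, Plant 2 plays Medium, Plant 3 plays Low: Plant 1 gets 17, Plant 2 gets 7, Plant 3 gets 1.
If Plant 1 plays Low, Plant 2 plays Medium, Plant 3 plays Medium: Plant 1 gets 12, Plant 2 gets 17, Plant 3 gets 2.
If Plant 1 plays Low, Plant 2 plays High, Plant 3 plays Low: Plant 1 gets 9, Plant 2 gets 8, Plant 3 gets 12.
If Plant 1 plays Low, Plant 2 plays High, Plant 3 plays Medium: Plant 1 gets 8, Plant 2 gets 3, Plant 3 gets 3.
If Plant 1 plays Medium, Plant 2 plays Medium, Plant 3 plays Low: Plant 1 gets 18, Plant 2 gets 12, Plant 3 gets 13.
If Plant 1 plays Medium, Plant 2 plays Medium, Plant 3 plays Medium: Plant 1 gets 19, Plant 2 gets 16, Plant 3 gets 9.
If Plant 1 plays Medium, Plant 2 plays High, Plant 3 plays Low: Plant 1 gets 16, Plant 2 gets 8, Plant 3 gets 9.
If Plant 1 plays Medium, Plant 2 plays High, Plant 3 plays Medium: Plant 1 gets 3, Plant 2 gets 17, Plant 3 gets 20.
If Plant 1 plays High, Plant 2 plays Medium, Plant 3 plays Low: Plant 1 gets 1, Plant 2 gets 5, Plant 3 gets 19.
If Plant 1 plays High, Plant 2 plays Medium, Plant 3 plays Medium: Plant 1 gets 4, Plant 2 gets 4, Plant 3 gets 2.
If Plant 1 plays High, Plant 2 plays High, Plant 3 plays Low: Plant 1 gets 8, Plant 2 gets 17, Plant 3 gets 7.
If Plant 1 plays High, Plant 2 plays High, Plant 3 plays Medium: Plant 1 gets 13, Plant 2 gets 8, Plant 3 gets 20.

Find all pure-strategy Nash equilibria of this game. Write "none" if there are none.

(Low, Medium, Low): Plant 1 can switch to Medium (17 → 18). Not NE.
(Low, Medium, Medium): Plant 1 can switch to Medium (12 → 19). Not NE.
(Low, High, Low): Plant 1 can switch to Medium (9 → 16). Not NE.
(Low, High, Medium): Plant 1 can switch to High (8 → 13). Not NE.
(Medium, Medium, Low): Plant 1 gets 18, best alternative 17; Plant 2 gets 12, best alternative 8; Plant 3 gets 13, best alternative 9. No profitable deviation — NE.
(Medium, Medium, Medium): Plant 2 can switch to High (16 → 17). Not NE.
(Medium, High, Low): Plant 2 can switch to Medium (8 → 12). Not NE.
(Medium, High, Medium): Plant 1 can switch to Low (3 → 8). Not NE.
(High, Medium, Low): Plant 1 can switch to Low (1 → 17). Not NE.
(High, Medium, Medium): Plant 1 can switch to Low (4 → 12). Not NE.
(High, High, Low): Plant 1 can switch to Low (8 → 9). Not NE.
(High, High, Medium): Plant 1 gets 13, best alternative 8; Plant 2 gets 8, best alternative 4; Plant 3 gets 20, best alternative 7. No profitable deviation — NE.

(Medium, Medium, Low) and (High, High, Medium)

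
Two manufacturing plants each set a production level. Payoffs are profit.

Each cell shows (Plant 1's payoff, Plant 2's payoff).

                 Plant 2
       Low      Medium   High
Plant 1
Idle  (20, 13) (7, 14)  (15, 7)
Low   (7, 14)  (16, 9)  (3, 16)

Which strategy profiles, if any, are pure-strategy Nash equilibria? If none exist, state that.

Check each profile: it is a Nash equilibrium iff no player can strictly gain by switching unilaterally.
(Idle, Low): Plant 2 can switch to Medium (13 → 14). Not NE.
(Idle, Medium): Plant 1 can switch to Low (7 → 16). Not NE.
(Idle, High): Plant 2 can switch to Low (7 → 13). Not NE.
(Low, Low): Plant 1 can switch to Idle (7 → 20). Not NE.
(Low, Medium): Plant 2 can switch to Low (9 → 14). Not NE.
(Low, High): Plant 1 can switch to Idle (3 → 15). Not NE.

There is no pure-strategy Nash equilibrium.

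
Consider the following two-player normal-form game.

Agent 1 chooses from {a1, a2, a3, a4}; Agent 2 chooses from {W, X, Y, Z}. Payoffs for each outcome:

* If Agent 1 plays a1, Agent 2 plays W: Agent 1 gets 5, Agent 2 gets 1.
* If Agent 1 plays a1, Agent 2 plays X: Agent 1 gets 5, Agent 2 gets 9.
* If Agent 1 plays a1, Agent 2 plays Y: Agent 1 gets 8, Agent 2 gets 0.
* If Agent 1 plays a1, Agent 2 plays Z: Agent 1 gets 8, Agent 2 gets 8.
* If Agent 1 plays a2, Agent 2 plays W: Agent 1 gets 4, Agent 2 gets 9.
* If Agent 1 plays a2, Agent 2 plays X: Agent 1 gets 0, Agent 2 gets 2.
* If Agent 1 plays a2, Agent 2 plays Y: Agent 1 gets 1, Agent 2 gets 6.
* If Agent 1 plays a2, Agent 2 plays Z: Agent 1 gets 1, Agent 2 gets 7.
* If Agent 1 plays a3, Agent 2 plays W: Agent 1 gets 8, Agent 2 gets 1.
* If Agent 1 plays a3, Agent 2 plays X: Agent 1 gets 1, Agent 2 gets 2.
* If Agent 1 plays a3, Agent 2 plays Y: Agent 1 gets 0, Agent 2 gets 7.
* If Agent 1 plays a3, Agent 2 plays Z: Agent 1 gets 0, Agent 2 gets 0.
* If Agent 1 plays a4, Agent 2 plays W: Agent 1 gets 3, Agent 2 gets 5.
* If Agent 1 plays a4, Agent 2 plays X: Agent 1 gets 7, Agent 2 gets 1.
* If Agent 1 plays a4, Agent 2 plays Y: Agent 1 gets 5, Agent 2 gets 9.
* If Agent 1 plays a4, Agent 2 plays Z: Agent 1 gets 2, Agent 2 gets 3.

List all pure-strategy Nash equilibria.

Agent 1 against W: payoffs 5, 4, 8, 3 → best response a3.
Agent 1 against X: payoffs 5, 0, 1, 7 → best response a4.
Agent 1 against Y: payoffs 8, 1, 0, 5 → best response a1.
Agent 1 against Z: payoffs 8, 1, 0, 2 → best response a1.
Agent 2 against a1: payoffs 1, 9, 0, 8 → best response X.
Agent 2 against a2: payoffs 9, 2, 6, 7 → best response W.
Agent 2 against a3: payoffs 1, 2, 7, 0 → best response Y.
Agent 2 against a4: payoffs 5, 1, 9, 3 → best response Y.
No profile is a mutual best response for all players.

No pure-strategy Nash equilibrium.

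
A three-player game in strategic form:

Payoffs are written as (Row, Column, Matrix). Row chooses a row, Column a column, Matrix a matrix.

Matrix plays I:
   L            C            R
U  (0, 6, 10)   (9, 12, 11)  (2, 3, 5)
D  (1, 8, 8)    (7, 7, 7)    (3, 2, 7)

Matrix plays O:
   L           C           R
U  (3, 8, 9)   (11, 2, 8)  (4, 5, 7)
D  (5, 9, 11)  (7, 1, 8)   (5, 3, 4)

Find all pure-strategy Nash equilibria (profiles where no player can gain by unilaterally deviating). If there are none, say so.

Row against (L, I): payoffs 0, 1 → best response D.
Row against (L, O): payoffs 3, 5 → best response D.
Row against (C, I): payoffs 9, 7 → best response U.
Row against (C, O): payoffs 11, 7 → best response U.
Row against (R, I): payoffs 2, 3 → best response D.
Row against (R, O): payoffs 4, 5 → best response D.
Column against (U, I): payoffs 6, 12, 3 → best response C.
Column against (U, O): payoffs 8, 2, 5 → best response L.
Column against (D, I): payoffs 8, 7, 2 → best response L.
Column against (D, O): payoffs 9, 1, 3 → best response L.
Matrix against (U, L): payoffs 10, 9 → best response I.
Matrix against (U, C): payoffs 11, 8 → best response I.
Matrix against (U, R): payoffs 5, 7 → best response O.
Matrix against (D, L): payoffs 8, 11 → best response O.
Matrix against (D, C): payoffs 7, 8 → best response O.
Matrix against (D, R): payoffs 7, 4 → best response I.
Mutual best responses: (U, C, I); (D, L, O).

The pure Nash equilibria are (U, C, I); (D, L, O).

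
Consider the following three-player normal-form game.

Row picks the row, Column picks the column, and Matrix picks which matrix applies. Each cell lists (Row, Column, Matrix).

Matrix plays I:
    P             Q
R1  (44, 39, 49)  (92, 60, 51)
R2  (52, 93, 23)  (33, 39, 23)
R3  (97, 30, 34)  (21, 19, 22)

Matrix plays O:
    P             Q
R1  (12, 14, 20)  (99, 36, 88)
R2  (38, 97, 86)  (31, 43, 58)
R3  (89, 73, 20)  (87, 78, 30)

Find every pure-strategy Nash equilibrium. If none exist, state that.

Pure-strategy Nash equilibria: (R1, Q, O), (R3, P, I)

Row against (P, I): payoffs 44, 52, 97 → best response R3.
Row against (P, O): payoffs 12, 38, 89 → best response R3.
Row against (Q, I): payoffs 92, 33, 21 → best response R1.
Row against (Q, O): payoffs 99, 31, 87 → best response R1.
Column against (R1, I): payoffs 39, 60 → best response Q.
Column against (R1, O): payoffs 14, 36 → best response Q.
Column against (R2, I): payoffs 93, 39 → best response P.
Column against (R2, O): payoffs 97, 43 → best response P.
Column against (R3, I): payoffs 30, 19 → best response P.
Column against (R3, O): payoffs 73, 78 → best response Q.
Matrix against (R1, P): payoffs 49, 20 → best response I.
Matrix against (R1, Q): payoffs 51, 88 → best response O.
Matrix against (R2, P): payoffs 23, 86 → best response O.
Matrix against (R2, Q): payoffs 23, 58 → best response O.
Matrix against (R3, P): payoffs 34, 20 → best response I.
Matrix against (R3, Q): payoffs 22, 30 → best response O.
Mutual best responses: (R1, Q, O); (R3, P, I).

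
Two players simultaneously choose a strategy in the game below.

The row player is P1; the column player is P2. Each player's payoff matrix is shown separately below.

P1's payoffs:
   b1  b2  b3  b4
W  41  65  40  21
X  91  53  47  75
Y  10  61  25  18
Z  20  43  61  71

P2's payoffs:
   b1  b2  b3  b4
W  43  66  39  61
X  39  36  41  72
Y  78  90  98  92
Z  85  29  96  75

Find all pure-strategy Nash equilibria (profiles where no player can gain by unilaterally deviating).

Check each profile: it is a Nash equilibrium iff no player can strictly gain by switching unilaterally.
(W, b1): P1 can switch to X (41 → 91). Not NE.
(W, b2): P1 gets 65, best alternative 61; P2 gets 66, best alternative 61. No profitable deviation — NE.
(W, b3): P1 can switch to X (40 → 47). Not NE.
(W, b4): P1 can switch to X (21 → 75). Not NE.
(X, b1): P2 can switch to b3 (39 → 41). Not NE.
(X, b2): P1 can switch to W (53 → 65). Not NE.
(X, b3): P1 can switch to Z (47 → 61). Not NE.
(X, b4): P1 gets 75, best alternative 71; P2 gets 72, best alternative 41. No profitable deviation — NE.
(Z, b3): P1 gets 61, best alternative 47; P2 gets 96, best alternative 85. No profitable deviation — NE.
(The remaining 7 profiles each have a profitable deviation by the same check.)

Pure-strategy Nash equilibria: (W, b2); (X, b4); (Z, b3)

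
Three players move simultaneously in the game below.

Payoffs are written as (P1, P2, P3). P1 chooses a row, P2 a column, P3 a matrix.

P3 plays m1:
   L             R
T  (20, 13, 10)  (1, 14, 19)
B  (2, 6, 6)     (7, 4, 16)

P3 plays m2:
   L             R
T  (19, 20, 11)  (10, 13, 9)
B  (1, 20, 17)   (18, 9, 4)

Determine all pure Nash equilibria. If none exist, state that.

(T, L, m1): P2 can switch to R (13 → 14). Not NE.
(T, L, m2): P1 gets 19, best alternative 1; P2 gets 20, best alternative 13; P3 gets 11, best alternative 10. No profitable deviation — NE.
(T, R, m1): P1 can switch to B (1 → 7). Not NE.
(T, R, m2): P1 can switch to B (10 → 18). Not NE.
(B, L, m1): P1 can switch to T (2 → 20). Not NE.
(B, L, m2): P1 can switch to T (1 → 19). Not NE.
(B, R, m1): P2 can switch to L (4 → 6). Not NE.
(The remaining 1 profile has a profitable deviation by the same check.)

(T, L, m2)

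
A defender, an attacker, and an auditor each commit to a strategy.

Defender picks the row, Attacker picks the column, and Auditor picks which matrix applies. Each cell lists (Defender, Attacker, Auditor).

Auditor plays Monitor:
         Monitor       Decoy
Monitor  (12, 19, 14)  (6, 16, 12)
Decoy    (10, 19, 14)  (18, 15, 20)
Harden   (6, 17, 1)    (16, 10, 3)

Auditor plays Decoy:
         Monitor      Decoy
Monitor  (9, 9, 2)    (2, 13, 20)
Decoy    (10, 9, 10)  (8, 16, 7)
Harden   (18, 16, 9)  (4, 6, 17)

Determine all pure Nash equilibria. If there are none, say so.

(Monitor, Monitor, Monitor): Defender gets 12, best alternative 10; Attacker gets 19, best alternative 16; Auditor gets 14, best alternative 2. No profitable deviation — NE.
(Monitor, Monitor, Decoy): Defender can switch to Decoy (9 → 10). Not NE.
(Monitor, Decoy, Monitor): Defender can switch to Decoy (6 → 18). Not NE.
(Monitor, Decoy, Decoy): Defender can switch to Decoy (2 → 8). Not NE.
(Decoy, Monitor, Monitor): Defender can switch to Monitor (10 → 12). Not NE.
(Decoy, Monitor, Decoy): Defender can switch to Harden (10 → 18). Not NE.
(Decoy, Decoy, Monitor): Attacker can switch to Monitor (15 → 19). Not NE.
(Decoy, Decoy, Decoy): Auditor can switch to Monitor (7 → 20). Not NE.
(Harden, Monitor, Monitor): Defender can switch to Monitor (6 → 12). Not NE.
(Harden, Monitor, Decoy): Defender gets 18, best alternative 10; Attacker gets 16, best alternative 6; Auditor gets 9, best alternative 1. No profitable deviation — NE.
(Harden, Decoy, Monitor): Defender can switch to Decoy (16 → 18). Not NE.
(Harden, Decoy, Decoy): Defender can switch to Decoy (4 → 8). Not NE.

Pure-strategy Nash equilibria: (Monitor, Monitor, Monitor) and (Harden, Monitor, Decoy)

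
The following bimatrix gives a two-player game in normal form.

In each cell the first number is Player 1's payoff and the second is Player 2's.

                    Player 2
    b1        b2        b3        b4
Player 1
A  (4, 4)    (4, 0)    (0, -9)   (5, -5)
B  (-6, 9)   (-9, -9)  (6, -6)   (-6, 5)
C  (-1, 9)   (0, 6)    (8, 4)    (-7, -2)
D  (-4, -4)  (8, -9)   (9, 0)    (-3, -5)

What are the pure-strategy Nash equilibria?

Mark each player's best response to every combination of opponents' strategies; a profile where every player is best-responding is a pure Nash equilibrium.
Player 1 against b1: payoffs 4, -6, -1, -4 → best response A.
Player 1 against b2: payoffs 4, -9, 0, 8 → best response D.
Player 1 against b3: payoffs 0, 6, 8, 9 → best response D.
Player 1 against b4: payoffs 5, -6, -7, -3 → best response A.
Player 2 against A: payoffs 4, 0, -9, -5 → best response b1.
Player 2 against B: payoffs 9, -9, -6, 5 → best response b1.
Player 2 against C: payoffs 9, 6, 4, -2 → best response b1.
Player 2 against D: payoffs -4, -9, 0, -5 → best response b3.
Mutual best responses: (A, b1); (D, b3).

The pure Nash equilibria are (A, b1), (D, b3).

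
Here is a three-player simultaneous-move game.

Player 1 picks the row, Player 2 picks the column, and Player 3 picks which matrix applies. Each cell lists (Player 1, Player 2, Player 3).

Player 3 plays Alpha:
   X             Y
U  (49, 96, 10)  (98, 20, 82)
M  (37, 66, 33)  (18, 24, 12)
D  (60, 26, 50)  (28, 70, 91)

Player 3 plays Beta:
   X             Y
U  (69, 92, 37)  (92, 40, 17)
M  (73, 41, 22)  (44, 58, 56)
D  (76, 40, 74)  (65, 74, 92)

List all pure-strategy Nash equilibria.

Player 1 against (X, Alpha): payoffs 49, 37, 60 → best response D.
Player 1 against (X, Beta): payoffs 69, 73, 76 → best response D.
Player 1 against (Y, Alpha): payoffs 98, 18, 28 → best response U.
Player 1 against (Y, Beta): payoffs 92, 44, 65 → best response U.
Player 2 against (U, Alpha): payoffs 96, 20 → best response X.
Player 2 against (U, Beta): payoffs 92, 40 → best response X.
Player 2 against (M, Alpha): payoffs 66, 24 → best response X.
Player 2 against (M, Beta): payoffs 41, 58 → best response Y.
Player 2 against (D, Alpha): payoffs 26, 70 → best response Y.
Player 2 against (D, Beta): payoffs 40, 74 → best response Y.
Player 3 against (U, X): payoffs 10, 37 → best response Beta.
Player 3 against (U, Y): payoffs 82, 17 → best response Alpha.
Player 3 against (M, X): payoffs 33, 22 → best response Alpha.
Player 3 against (M, Y): payoffs 12, 56 → best response Beta.
Player 3 against (D, X): payoffs 50, 74 → best response Beta.
Player 3 against (D, Y): payoffs 91, 92 → best response Beta.
No profile is a mutual best response for all players.

This game has no pure Nash equilibrium.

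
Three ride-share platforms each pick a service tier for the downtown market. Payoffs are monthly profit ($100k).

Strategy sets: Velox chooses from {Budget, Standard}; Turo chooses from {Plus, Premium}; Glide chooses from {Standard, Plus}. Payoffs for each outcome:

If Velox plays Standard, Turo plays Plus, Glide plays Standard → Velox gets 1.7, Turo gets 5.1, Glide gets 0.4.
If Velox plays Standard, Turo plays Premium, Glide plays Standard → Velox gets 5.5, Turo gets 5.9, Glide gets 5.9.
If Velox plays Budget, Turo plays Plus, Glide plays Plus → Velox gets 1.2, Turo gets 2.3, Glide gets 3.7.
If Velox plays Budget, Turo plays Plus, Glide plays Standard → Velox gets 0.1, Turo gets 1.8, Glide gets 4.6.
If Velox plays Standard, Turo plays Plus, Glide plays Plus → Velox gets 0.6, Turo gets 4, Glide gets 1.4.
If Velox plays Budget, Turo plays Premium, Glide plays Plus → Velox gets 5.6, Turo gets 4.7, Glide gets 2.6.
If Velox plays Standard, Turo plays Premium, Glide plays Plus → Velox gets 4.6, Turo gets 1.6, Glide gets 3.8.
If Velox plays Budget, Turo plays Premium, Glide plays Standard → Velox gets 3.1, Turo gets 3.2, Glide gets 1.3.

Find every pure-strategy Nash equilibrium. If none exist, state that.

(Budget, Premium, Plus) and (Standard, Premium, Standard)

For each strategy profile, look for a profitable unilateral deviation.
(Budget, Plus, Standard): Velox can switch to Standard (0.1 → 1.7). Not NE.
(Budget, Plus, Plus): Turo can switch to Premium (2.3 → 4.7). Not NE.
(Budget, Premium, Standard): Velox can switch to Standard (3.1 → 5.5). Not NE.
(Budget, Premium, Plus): Velox gets 5.6, best alternative 4.6; Turo gets 4.7, best alternative 2.3; Glide gets 2.6, best alternative 1.3. No profitable deviation — NE.
(Standard, Plus, Standard): Turo can switch to Premium (5.1 → 5.9). Not NE.
(Standard, Plus, Plus): Velox can switch to Budget (0.6 → 1.2). Not NE.
(Standard, Premium, Standard): Velox gets 5.5, best alternative 3.1; Turo gets 5.9, best alternative 5.1; Glide gets 5.9, best alternative 3.8. No profitable deviation — NE.
(Standard, Premium, Plus): Velox can switch to Budget (4.6 → 5.6). Not NE.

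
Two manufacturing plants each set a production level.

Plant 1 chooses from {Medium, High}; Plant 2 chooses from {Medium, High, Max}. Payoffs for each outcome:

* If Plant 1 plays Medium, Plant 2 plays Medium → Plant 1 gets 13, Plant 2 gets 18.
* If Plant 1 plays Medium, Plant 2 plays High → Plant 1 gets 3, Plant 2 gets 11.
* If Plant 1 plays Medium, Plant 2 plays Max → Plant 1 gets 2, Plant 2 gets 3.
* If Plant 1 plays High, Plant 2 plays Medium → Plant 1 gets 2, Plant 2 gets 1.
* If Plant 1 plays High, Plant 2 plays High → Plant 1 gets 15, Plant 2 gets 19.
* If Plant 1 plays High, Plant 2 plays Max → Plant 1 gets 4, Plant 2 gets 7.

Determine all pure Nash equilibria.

Check each profile: it is a Nash equilibrium iff no player can strictly gain by switching unilaterally.
(Medium, Medium): Plant 1 gets 13, best alternative 2; Plant 2 gets 18, best alternative 11. No profitable deviation — NE.
(Medium, High): Plant 1 can switch to High (3 → 15). Not NE.
(Medium, Max): Plant 1 can switch to High (2 → 4). Not NE.
(High, Medium): Plant 1 can switch to Medium (2 → 13). Not NE.
(High, High): Plant 1 gets 15, best alternative 3; Plant 2 gets 19, best alternative 7. No profitable deviation — NE.
(High, Max): Plant 2 can switch to High (7 → 19). Not NE.

The pure Nash equilibria are (Medium, Medium) and (High, High).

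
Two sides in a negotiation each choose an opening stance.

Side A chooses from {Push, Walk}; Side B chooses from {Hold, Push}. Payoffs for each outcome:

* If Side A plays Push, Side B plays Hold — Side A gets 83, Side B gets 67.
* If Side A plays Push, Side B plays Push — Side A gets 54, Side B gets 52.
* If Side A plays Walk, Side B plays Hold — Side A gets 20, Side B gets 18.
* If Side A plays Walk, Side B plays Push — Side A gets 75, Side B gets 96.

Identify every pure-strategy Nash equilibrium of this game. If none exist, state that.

(Push, Hold); (Walk, Push)

(Push, Hold): Side A gets 83, best alternative 20; Side B gets 67, best alternative 52. No profitable deviation — NE.
(Push, Push): Side A can switch to Walk (54 → 75). Not NE.
(Walk, Hold): Side A can switch to Push (20 → 83). Not NE.
(Walk, Push): Side A gets 75, best alternative 54; Side B gets 96, best alternative 18. No profitable deviation — NE.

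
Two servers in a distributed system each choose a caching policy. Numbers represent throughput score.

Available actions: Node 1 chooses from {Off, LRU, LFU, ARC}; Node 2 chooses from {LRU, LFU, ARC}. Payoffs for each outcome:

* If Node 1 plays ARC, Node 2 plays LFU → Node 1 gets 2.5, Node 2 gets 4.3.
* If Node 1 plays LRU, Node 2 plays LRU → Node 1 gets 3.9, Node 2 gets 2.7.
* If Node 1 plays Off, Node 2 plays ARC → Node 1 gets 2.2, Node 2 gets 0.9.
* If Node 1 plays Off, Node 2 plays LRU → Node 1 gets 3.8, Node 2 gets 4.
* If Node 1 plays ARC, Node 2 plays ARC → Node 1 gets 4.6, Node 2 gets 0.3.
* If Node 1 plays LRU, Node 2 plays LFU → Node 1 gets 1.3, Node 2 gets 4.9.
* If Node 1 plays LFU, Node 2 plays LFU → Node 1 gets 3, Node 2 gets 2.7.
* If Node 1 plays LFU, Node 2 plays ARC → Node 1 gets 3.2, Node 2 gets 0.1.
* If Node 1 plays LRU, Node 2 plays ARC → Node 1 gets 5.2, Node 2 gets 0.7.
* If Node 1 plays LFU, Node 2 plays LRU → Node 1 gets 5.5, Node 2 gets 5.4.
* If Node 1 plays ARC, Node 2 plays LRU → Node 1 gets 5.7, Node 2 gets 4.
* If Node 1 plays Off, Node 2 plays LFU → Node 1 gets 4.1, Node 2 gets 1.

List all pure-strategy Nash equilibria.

none

Mark each player's best response to every combination of opponents' strategies; a profile where every player is best-responding is a pure Nash equilibrium.
Node 1 against LRU: payoffs 3.8, 3.9, 5.5, 5.7 → best response ARC.
Node 1 against LFU: payoffs 4.1, 1.3, 3, 2.5 → best response Off.
Node 1 against ARC: payoffs 2.2, 5.2, 3.2, 4.6 → best response LRU.
Node 2 against Off: payoffs 4, 1, 0.9 → best response LRU.
Node 2 against LRU: payoffs 2.7, 4.9, 0.7 → best response LFU.
Node 2 against LFU: payoffs 5.4, 2.7, 0.1 → best response LRU.
Node 2 against ARC: payoffs 4, 4.3, 0.3 → best response LFU.
No profile is a mutual best response for all players.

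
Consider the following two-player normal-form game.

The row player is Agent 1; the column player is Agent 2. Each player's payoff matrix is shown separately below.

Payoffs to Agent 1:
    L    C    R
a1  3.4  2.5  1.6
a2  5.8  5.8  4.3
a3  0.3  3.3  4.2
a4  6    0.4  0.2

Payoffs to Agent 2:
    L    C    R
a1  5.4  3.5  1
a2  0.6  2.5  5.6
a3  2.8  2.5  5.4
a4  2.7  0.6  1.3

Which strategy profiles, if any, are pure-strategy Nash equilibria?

Agent 1 against L: payoffs 3.4, 5.8, 0.3, 6 → best response a4.
Agent 1 against C: payoffs 2.5, 5.8, 3.3, 0.4 → best response a2.
Agent 1 against R: payoffs 1.6, 4.3, 4.2, 0.2 → best response a2.
Agent 2 against a1: payoffs 5.4, 3.5, 1 → best response L.
Agent 2 against a2: payoffs 0.6, 2.5, 5.6 → best response R.
Agent 2 against a3: payoffs 2.8, 2.5, 5.4 → best response R.
Agent 2 against a4: payoffs 2.7, 0.6, 1.3 → best response L.
Mutual best responses: (a2, R); (a4, L).

(a2, R); (a4, L)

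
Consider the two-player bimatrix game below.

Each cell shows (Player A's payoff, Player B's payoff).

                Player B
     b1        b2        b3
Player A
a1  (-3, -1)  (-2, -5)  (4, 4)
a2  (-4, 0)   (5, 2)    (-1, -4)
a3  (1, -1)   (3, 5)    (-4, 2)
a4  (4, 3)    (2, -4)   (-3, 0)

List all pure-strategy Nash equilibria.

(a1, b1): Player A can switch to a3 (-3 → 1). Not NE.
(a1, b2): Player A can switch to a2 (-2 → 5). Not NE.
(a1, b3): Player A gets 4, best alternative -1; Player B gets 4, best alternative -1. No profitable deviation — NE.
(a2, b1): Player A can switch to a1 (-4 → -3). Not NE.
(a2, b2): Player A gets 5, best alternative 3; Player B gets 2, best alternative 0. No profitable deviation — NE.
(a2, b3): Player A can switch to a1 (-1 → 4). Not NE.
(a3, b1): Player A can switch to a4 (1 → 4). Not NE.
(a3, b2): Player A can switch to a2 (3 → 5). Not NE.
(a3, b3): Player A can switch to a1 (-4 → 4). Not NE.
(a4, b1): Player A gets 4, best alternative 1; Player B gets 3, best alternative 0. No profitable deviation — NE.
(a4, b2): Player A can switch to a2 (2 → 5). Not NE.
(a4, b3): Player A can switch to a1 (-3 → 4). Not NE.

(a1, b3) and (a2, b2) and (a4, b1)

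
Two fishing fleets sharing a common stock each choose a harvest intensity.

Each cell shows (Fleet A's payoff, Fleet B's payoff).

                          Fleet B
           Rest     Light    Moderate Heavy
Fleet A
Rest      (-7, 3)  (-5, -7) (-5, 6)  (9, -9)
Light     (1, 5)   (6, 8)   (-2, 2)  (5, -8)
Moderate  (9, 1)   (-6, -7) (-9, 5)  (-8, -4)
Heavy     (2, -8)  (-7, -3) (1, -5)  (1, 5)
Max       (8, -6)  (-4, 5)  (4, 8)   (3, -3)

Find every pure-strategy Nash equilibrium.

(Rest, Rest): Fleet A can switch to Light (-7 → 1). Not NE.
(Rest, Light): Fleet A can switch to Light (-5 → 6). Not NE.
(Rest, Moderate): Fleet A can switch to Light (-5 → -2). Not NE.
(Rest, Heavy): Fleet B can switch to Rest (-9 → 3). Not NE.
(Light, Rest): Fleet A can switch to Moderate (1 → 9). Not NE.
(Light, Light): Fleet A gets 6, best alternative -4; Fleet B gets 8, best alternative 5. No profitable deviation — NE.
(Light, Moderate): Fleet A can switch to Heavy (-2 → 1). Not NE.
(Light, Heavy): Fleet A can switch to Rest (5 → 9). Not NE.
(Moderate, Rest): Fleet B can switch to Moderate (1 → 5). Not NE.
(Max, Moderate): Fleet A gets 4, best alternative 1; Fleet B gets 8, best alternative 5. No profitable deviation — NE.
(The remaining 10 profiles each have a profitable deviation by the same check.)

(Light, Light); (Max, Moderate)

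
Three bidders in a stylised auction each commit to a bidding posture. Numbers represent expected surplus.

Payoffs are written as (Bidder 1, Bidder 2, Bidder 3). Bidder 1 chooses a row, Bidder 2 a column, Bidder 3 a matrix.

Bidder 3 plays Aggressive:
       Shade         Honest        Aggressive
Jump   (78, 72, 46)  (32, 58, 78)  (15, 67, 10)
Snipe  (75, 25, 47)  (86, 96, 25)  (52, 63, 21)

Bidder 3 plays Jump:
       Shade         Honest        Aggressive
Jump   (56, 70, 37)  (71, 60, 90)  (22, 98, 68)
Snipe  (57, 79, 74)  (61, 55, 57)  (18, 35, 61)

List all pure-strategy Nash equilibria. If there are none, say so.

Pure-strategy Nash equilibria: (Jump, Shade, Aggressive) and (Jump, Aggressive, Jump) and (Snipe, Shade, Jump)

For each strategy profile, look for a profitable unilateral deviation.
(Jump, Shade, Aggressive): Bidder 1 gets 78, best alternative 75; Bidder 2 gets 72, best alternative 67; Bidder 3 gets 46, best alternative 37. No profitable deviation — NE.
(Jump, Shade, Jump): Bidder 1 can switch to Snipe (56 → 57). Not NE.
(Jump, Honest, Aggressive): Bidder 1 can switch to Snipe (32 → 86). Not NE.
(Jump, Honest, Jump): Bidder 2 can switch to Shade (60 → 70). Not NE.
(Jump, Aggressive, Aggressive): Bidder 1 can switch to Snipe (15 → 52). Not NE.
(Jump, Aggressive, Jump): Bidder 1 gets 22, best alternative 18; Bidder 2 gets 98, best alternative 70; Bidder 3 gets 68, best alternative 10. No profitable deviation — NE.
(Snipe, Shade, Aggressive): Bidder 1 can switch to Jump (75 → 78). Not NE.
(Snipe, Shade, Jump): Bidder 1 gets 57, best alternative 56; Bidder 2 gets 79, best alternative 55; Bidder 3 gets 74, best alternative 47. No profitable deviation — NE.
(Snipe, Honest, Aggressive): Bidder 3 can switch to Jump (25 → 57). Not NE.
(Snipe, Honest, Jump): Bidder 1 can switch to Jump (61 → 71). Not NE.
(Snipe, Aggressive, Aggressive): Bidder 2 can switch to Honest (63 → 96). Not NE.
(Snipe, Aggressive, Jump): Bidder 1 can switch to Jump (18 → 22). Not NE.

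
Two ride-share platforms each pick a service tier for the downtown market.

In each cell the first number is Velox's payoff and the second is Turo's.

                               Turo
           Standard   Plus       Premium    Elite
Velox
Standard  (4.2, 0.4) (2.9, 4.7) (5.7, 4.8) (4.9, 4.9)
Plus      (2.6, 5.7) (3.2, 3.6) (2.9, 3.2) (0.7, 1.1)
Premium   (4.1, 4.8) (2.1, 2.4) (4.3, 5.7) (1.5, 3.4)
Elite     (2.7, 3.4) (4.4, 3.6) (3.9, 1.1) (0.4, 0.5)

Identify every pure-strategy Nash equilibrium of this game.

Mark each player's best response to every combination of opponents' strategies; a profile where every player is best-responding is a pure Nash equilibrium.
Velox against Standard: payoffs 4.2, 2.6, 4.1, 2.7 → best response Standard.
Velox against Plus: payoffs 2.9, 3.2, 2.1, 4.4 → best response Elite.
Velox against Premium: payoffs 5.7, 2.9, 4.3, 3.9 → best response Standard.
Velox against Elite: payoffs 4.9, 0.7, 1.5, 0.4 → best response Standard.
Turo against Standard: payoffs 0.4, 4.7, 4.8, 4.9 → best response Elite.
Turo against Plus: payoffs 5.7, 3.6, 3.2, 1.1 → best response Standard.
Turo against Premium: payoffs 4.8, 2.4, 5.7, 3.4 → best response Premium.
Turo against Elite: payoffs 3.4, 3.6, 1.1, 0.5 → best response Plus.
Mutual best responses: (Standard, Elite); (Elite, Plus).

The pure Nash equilibria are (Standard, Elite); (Elite, Plus).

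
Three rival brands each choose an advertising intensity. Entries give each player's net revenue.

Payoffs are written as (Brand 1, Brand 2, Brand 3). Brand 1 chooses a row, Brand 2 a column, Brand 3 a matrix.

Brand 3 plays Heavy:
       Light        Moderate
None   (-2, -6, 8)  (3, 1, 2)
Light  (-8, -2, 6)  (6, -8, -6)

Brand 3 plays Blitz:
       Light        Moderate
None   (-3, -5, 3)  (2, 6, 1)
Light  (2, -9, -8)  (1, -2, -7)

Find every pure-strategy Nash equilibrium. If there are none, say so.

Mark each player's best response to every combination of opponents' strategies; a profile where every player is best-responding is a pure Nash equilibrium.
Brand 1 against (Light, Heavy): payoffs -2, -8 → best response None.
Brand 1 against (Light, Blitz): payoffs -3, 2 → best response Light.
Brand 1 against (Moderate, Heavy): payoffs 3, 6 → best response Light.
Brand 1 against (Moderate, Blitz): payoffs 2, 1 → best response None.
Brand 2 against (None, Heavy): payoffs -6, 1 → best response Moderate.
Brand 2 against (None, Blitz): payoffs -5, 6 → best response Moderate.
Brand 2 against (Light, Heavy): payoffs -2, -8 → best response Light.
Brand 2 against (Light, Blitz): payoffs -9, -2 → best response Moderate.
Brand 3 against (None, Light): payoffs 8, 3 → best response Heavy.
Brand 3 against (None, Moderate): payoffs 2, 1 → best response Heavy.
Brand 3 against (Light, Light): payoffs 6, -8 → best response Heavy.
Brand 3 against (Light, Moderate): payoffs -6, -7 → best response Heavy.
No profile is a mutual best response for all players.

none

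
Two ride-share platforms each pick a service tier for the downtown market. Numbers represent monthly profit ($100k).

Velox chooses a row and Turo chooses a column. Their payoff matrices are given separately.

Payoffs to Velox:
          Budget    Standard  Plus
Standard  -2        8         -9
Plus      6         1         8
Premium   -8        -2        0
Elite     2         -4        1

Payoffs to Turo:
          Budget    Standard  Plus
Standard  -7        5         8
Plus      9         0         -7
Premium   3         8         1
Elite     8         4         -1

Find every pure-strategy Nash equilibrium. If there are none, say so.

Velox against Budget: payoffs -2, 6, -8, 2 → best response Plus.
Velox against Standard: payoffs 8, 1, -2, -4 → best response Standard.
Velox against Plus: payoffs -9, 8, 0, 1 → best response Plus.
Turo against Standard: payoffs -7, 5, 8 → best response Plus.
Turo against Plus: payoffs 9, 0, -7 → best response Budget.
Turo against Premium: payoffs 3, 8, 1 → best response Standard.
Turo against Elite: payoffs 8, 4, -1 → best response Budget.
Mutual best responses: (Plus, Budget).

(Plus, Budget)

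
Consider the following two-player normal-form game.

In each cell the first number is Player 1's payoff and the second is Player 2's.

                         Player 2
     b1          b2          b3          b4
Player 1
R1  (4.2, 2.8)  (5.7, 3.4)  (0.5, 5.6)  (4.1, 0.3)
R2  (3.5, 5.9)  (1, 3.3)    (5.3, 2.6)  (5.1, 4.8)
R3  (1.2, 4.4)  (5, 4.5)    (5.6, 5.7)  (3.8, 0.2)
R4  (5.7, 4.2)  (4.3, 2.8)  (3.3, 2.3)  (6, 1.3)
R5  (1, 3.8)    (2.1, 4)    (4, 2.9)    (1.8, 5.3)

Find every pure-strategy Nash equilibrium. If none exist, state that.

(R3, b3), (R4, b1)

Player 1 against b1: payoffs 4.2, 3.5, 1.2, 5.7, 1 → best response R4.
Player 1 against b2: payoffs 5.7, 1, 5, 4.3, 2.1 → best response R1.
Player 1 against b3: payoffs 0.5, 5.3, 5.6, 3.3, 4 → best response R3.
Player 1 against b4: payoffs 4.1, 5.1, 3.8, 6, 1.8 → best response R4.
Player 2 against R1: payoffs 2.8, 3.4, 5.6, 0.3 → best response b3.
Player 2 against R2: payoffs 5.9, 3.3, 2.6, 4.8 → best response b1.
Player 2 against R3: payoffs 4.4, 4.5, 5.7, 0.2 → best response b3.
Player 2 against R4: payoffs 4.2, 2.8, 2.3, 1.3 → best response b1.
Player 2 against R5: payoffs 3.8, 4, 2.9, 5.3 → best response b4.
Mutual best responses: (R3, b3); (R4, b1).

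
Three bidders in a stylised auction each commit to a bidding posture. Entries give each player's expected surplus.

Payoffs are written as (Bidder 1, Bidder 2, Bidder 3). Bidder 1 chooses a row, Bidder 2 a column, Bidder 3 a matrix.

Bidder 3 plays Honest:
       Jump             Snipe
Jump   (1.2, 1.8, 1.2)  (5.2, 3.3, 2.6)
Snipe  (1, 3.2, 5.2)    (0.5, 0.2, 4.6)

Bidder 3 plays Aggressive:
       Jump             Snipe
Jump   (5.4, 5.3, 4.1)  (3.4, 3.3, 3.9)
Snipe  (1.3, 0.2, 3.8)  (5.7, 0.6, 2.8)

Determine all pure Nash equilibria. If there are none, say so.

Pure NE: (Jump, Jump, Aggressive)

Mark each player's best response to every combination of opponents' strategies; a profile where every player is best-responding is a pure Nash equilibrium.
Bidder 1 against (Jump, Honest): payoffs 1.2, 1 → best response Jump.
Bidder 1 against (Jump, Aggressive): payoffs 5.4, 1.3 → best response Jump.
Bidder 1 against (Snipe, Honest): payoffs 5.2, 0.5 → best response Jump.
Bidder 1 against (Snipe, Aggressive): payoffs 3.4, 5.7 → best response Snipe.
Bidder 2 against (Jump, Honest): payoffs 1.8, 3.3 → best response Snipe.
Bidder 2 against (Jump, Aggressive): payoffs 5.3, 3.3 → best response Jump.
Bidder 2 against (Snipe, Honest): payoffs 3.2, 0.2 → best response Jump.
Bidder 2 against (Snipe, Aggressive): payoffs 0.2, 0.6 → best response Snipe.
Bidder 3 against (Jump, Jump): payoffs 1.2, 4.1 → best response Aggressive.
Bidder 3 against (Jump, Snipe): payoffs 2.6, 3.9 → best response Aggressive.
Bidder 3 against (Snipe, Jump): payoffs 5.2, 3.8 → best response Honest.
Bidder 3 against (Snipe, Snipe): payoffs 4.6, 2.8 → best response Honest.
Mutual best responses: (Jump, Jump, Aggressive).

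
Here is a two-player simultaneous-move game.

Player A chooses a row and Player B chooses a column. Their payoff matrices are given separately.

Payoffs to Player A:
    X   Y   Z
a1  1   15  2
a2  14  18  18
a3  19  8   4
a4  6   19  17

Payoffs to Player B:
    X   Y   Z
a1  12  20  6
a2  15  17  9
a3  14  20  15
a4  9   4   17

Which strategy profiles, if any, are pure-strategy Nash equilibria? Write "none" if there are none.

No pure-strategy Nash equilibrium.

Player A against X: payoffs 1, 14, 19, 6 → best response a3.
Player A against Y: payoffs 15, 18, 8, 19 → best response a4.
Player A against Z: payoffs 2, 18, 4, 17 → best response a2.
Player B against a1: payoffs 12, 20, 6 → best response Y.
Player B against a2: payoffs 15, 17, 9 → best response Y.
Player B against a3: payoffs 14, 20, 15 → best response Y.
Player B against a4: payoffs 9, 4, 17 → best response Z.
No profile is a mutual best response for all players.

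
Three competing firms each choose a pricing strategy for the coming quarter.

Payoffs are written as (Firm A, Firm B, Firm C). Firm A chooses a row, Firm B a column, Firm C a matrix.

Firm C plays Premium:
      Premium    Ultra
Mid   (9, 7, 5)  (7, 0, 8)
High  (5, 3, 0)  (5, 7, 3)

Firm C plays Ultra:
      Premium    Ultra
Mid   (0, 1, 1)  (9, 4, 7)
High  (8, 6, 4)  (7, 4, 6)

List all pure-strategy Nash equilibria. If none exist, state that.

(Mid, Premium, Premium) and (High, Premium, Ultra)

Firm A against (Premium, Premium): payoffs 9, 5 → best response Mid.
Firm A against (Premium, Ultra): payoffs 0, 8 → best response High.
Firm A against (Ultra, Premium): payoffs 7, 5 → best response Mid.
Firm A against (Ultra, Ultra): payoffs 9, 7 → best response Mid.
Firm B against (Mid, Premium): payoffs 7, 0 → best response Premium.
Firm B against (Mid, Ultra): payoffs 1, 4 → best response Ultra.
Firm B against (High, Premium): payoffs 3, 7 → best response Ultra.
Firm B against (High, Ultra): payoffs 6, 4 → best response Premium.
Firm C against (Mid, Premium): payoffs 5, 1 → best response Premium.
Firm C against (Mid, Ultra): payoffs 8, 7 → best response Premium.
Firm C against (High, Premium): payoffs 0, 4 → best response Ultra.
Firm C against (High, Ultra): payoffs 3, 6 → best response Ultra.
Mutual best responses: (Mid, Premium, Premium); (High, Premium, Ultra).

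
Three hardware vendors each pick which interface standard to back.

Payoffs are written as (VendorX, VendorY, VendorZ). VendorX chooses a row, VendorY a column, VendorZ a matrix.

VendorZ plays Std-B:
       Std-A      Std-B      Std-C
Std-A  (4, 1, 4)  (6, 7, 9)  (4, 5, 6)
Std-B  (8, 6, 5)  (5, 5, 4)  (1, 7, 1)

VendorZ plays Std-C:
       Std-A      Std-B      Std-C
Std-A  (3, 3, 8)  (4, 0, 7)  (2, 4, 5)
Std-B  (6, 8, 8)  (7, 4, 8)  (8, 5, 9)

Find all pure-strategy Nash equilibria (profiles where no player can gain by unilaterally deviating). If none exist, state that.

(Std-A, Std-A, Std-B): VendorX can switch to Std-B (4 → 8). Not NE.
(Std-A, Std-A, Std-C): VendorX can switch to Std-B (3 → 6). Not NE.
(Std-A, Std-B, Std-B): VendorX gets 6, best alternative 5; VendorY gets 7, best alternative 5; VendorZ gets 9, best alternative 7. No profitable deviation — NE.
(Std-A, Std-B, Std-C): VendorX can switch to Std-B (4 → 7). Not NE.
(Std-A, Std-C, Std-B): VendorY can switch to Std-B (5 → 7). Not NE.
(Std-A, Std-C, Std-C): VendorX can switch to Std-B (2 → 8). Not NE.
(Std-B, Std-A, Std-B): VendorY can switch to Std-C (6 → 7). Not NE.
(Std-B, Std-A, Std-C): VendorX gets 6, best alternative 3; VendorY gets 8, best alternative 5; VendorZ gets 8, best alternative 5. No profitable deviation — NE.
(Std-B, Std-B, Std-B): VendorX can switch to Std-A (5 → 6). Not NE.
(Std-B, Std-B, Std-C): VendorY can switch to Std-A (4 → 8). Not NE.
(The remaining 2 profiles each have a profitable deviation by the same check.)

The pure Nash equilibria are (Std-A, Std-B, Std-B) and (Std-B, Std-A, Std-C).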